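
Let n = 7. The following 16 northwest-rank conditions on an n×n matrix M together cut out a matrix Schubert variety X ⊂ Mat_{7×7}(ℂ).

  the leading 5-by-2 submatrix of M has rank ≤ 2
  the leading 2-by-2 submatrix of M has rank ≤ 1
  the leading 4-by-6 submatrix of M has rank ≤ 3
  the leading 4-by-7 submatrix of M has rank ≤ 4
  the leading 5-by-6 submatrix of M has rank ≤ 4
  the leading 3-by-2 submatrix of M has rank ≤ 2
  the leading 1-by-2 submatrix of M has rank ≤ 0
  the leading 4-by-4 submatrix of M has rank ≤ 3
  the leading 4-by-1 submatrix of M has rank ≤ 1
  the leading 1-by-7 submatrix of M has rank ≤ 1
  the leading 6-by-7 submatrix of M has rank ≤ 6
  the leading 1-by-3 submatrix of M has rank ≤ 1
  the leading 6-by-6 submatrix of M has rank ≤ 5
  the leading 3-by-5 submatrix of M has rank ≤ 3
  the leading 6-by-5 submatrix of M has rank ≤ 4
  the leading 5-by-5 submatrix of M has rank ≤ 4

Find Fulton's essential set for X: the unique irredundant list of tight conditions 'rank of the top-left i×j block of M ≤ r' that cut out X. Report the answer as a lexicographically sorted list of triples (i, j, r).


Propagating the 16 rank bounds to every northwest block:

  R[1]: 0 | 0 | 1 | 1 | 1 | 1 | 1
  R[2]: 1 | 1 | 2 | 2 | 2 | 2 | 2
  R[3]: 1 | 2 | 3 | 3 | 3 | 3 | 3
  R[4]: 1 | 2 | 3 | 3 | 3 | 3 | 4
  R[5]: 1 | 2 | 3 | 4 | 4 | 4 | 5
  R[6]: 1 | 2 | 3 | 4 | 4 | 5 | 6
  R[7]: 1 | 2 | 3 | 4 | 5 | 6 | 7

the unique w with this rank table is (3, 1, 2, 7, 4, 6, 5).

Fulton essential set (3 of the 6 Rothe cells):

[(1, 2, 0), (4, 6, 3), (6, 5, 4)]


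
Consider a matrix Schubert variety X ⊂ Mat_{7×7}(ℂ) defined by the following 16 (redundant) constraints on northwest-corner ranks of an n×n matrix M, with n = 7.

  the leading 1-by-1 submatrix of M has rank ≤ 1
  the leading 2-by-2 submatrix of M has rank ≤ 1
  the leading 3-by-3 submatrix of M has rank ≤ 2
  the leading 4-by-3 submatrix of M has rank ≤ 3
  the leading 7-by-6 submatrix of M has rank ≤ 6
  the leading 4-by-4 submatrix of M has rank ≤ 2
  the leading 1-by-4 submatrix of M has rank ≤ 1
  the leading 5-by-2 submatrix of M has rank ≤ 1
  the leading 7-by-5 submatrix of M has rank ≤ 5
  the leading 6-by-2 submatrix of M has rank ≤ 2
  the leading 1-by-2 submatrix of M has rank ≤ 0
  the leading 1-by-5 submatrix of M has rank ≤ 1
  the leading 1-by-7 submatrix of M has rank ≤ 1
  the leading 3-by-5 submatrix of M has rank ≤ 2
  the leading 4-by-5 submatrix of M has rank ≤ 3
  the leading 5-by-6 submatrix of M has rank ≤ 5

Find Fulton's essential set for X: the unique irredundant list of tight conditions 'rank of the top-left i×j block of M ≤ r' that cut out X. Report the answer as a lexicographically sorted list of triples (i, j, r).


Reconstructing r_w from the 16 given conditions:

  R[1]: 0  0  1  1  1  1  1
  R[2]: 1  1  2  2  2  2  2
  R[3]: 1  1  2  2  2  3  3
  R[4]: 1  1  2  2  3  4  4
  R[5]: 1  1  2  3  4  5  5
  R[6]: 1  2  3  4  5  6  6
  R[7]: 1  2  3  4  5  6  7

the unique w with this rank table is (3, 1, 6, 5, 4, 2, 7).

|D(w)|=8, |Ess(w)|=4:

[(1, 2, 0), (3, 5, 2), (4, 4, 2), (5, 2, 1)]


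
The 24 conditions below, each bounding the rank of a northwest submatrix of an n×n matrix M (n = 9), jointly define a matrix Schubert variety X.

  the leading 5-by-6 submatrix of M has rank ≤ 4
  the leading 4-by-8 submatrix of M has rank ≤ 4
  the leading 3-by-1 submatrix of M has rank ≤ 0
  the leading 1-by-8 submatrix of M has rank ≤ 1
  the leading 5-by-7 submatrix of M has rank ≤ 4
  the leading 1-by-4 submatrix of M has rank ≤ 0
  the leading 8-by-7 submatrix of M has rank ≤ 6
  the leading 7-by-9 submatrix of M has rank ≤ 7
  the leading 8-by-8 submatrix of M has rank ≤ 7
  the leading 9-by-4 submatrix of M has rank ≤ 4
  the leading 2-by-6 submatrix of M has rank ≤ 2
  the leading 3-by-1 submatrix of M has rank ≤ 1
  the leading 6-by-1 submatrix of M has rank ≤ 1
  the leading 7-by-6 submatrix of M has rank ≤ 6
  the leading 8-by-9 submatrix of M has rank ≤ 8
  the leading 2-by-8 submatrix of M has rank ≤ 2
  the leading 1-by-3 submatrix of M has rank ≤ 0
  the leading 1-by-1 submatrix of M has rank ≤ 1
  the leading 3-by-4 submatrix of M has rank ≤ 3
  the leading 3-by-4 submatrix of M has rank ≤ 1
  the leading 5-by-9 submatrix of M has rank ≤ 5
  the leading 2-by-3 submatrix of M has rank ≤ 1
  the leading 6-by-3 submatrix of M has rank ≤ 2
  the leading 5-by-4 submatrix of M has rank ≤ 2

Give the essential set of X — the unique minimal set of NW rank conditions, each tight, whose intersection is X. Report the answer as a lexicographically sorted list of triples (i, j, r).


Computing R[i][j] = min implied NW-rank bound (n=9, 24 conditions):

  R[1]: 0 | 0 | 0 | 0 | 1 | 1 | 1 | 1 | 1
  R[2]: 0 | 1 | 1 | 1 | 2 | 2 | 2 | 2 | 2
  R[3]: 0 | 1 | 1 | 1 | 2 | 3 | 3 | 3 | 3
  R[4]: 1 | 2 | 2 | 2 | 3 | 4 | 4 | 4 | 4
  R[5]: 1 | 2 | 2 | 2 | 3 | 4 | 4 | 5 | 5
  R[6]: 1 | 2 | 2 | 3 | 4 | 5 | 5 | 6 | 6
  R[7]: 1 | 2 | 3 | 4 | 5 | 6 | 6 | 7 | 7
  R[8]: 1 | 2 | 3 | 4 | 5 | 6 | 6 | 7 | 8
  R[9]: 1 | 2 | 3 | 4 | 5 | 6 | 7 | 8 | 9

second differences of R give the permutation w = (5, 2, 6, 1, 8, 4, 3, 9, 7).

|D(w)|=13, |Ess(w)|=7:

[(1, 4, 0), (3, 1, 0), (3, 4, 1), (5, 4, 2), (5, 7, 4), (6, 3, 2), (8, 7, 6)]


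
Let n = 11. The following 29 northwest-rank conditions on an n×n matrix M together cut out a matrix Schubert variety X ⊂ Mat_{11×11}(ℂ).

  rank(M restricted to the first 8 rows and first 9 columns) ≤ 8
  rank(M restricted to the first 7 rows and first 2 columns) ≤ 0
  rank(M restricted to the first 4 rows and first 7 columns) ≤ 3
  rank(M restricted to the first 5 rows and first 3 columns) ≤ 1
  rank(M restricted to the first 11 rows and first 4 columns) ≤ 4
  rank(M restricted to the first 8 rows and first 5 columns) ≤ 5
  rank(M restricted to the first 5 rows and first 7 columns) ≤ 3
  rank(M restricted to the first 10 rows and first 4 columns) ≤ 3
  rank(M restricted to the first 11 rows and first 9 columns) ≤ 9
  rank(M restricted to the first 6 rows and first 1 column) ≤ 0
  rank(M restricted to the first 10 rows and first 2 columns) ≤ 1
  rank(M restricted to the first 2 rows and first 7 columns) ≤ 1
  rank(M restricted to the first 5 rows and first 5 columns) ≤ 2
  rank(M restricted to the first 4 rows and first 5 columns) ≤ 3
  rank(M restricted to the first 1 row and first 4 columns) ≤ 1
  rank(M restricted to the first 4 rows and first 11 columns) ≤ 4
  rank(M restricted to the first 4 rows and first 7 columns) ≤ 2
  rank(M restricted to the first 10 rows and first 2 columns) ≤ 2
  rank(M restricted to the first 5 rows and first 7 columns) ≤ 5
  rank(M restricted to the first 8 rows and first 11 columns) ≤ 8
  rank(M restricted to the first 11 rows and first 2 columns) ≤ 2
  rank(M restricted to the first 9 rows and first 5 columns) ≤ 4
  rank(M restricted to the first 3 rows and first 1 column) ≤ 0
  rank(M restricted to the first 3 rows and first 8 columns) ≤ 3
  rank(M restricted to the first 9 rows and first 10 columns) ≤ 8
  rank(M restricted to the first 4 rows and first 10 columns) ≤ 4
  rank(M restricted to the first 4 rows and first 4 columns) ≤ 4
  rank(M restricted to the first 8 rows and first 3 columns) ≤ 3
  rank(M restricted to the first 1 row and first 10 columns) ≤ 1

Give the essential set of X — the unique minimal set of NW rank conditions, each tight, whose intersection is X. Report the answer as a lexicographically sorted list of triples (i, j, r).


Reconstructing r_w from the 29 given conditions:

  0 | 0 | 1 | 1 | 1 | 1 | 1 | 1 | 1 | 1 | 1
  0 | 0 | 1 | 1 | 1 | 1 | 1 | 2 | 2 | 2 | 2
  0 | 0 | 1 | 2 | 2 | 2 | 2 | 3 | 3 | 3 | 3
  0 | 0 | 1 | 2 | 2 | 2 | 2 | 3 | 4 | 4 | 4
  0 | 0 | 1 | 2 | 2 | 3 | 3 | 4 | 5 | 5 | 5
  0 | 0 | 1 | 2 | 3 | 4 | 4 | 5 | 6 | 6 | 6
  0 | 0 | 1 | 2 | 3 | 4 | 5 | 6 | 7 | 7 | 7
  1 | 1 | 2 | 3 | 4 | 5 | 6 | 7 | 8 | 8 | 8
  1 | 1 | 2 | 3 | 4 | 5 | 6 | 7 | 8 | 8 | 9
  1 | 1 | 2 | 3 | 4 | 5 | 6 | 7 | 8 | 9 | 10
  1 | 2 | 3 | 4 | 5 | 6 | 7 | 8 | 9 | 10 | 11

hence w(1..11) = (3, 8, 4, 9, 6, 5, 7, 1, 11, 10, 2).

6 SE-corners of the 25-cell Rothe diagram give Ess(w):

[(2, 7, 1), (4, 7, 2), (5, 5, 2), (7, 2, 0), (9, 10, 8), (10, 2, 1)]


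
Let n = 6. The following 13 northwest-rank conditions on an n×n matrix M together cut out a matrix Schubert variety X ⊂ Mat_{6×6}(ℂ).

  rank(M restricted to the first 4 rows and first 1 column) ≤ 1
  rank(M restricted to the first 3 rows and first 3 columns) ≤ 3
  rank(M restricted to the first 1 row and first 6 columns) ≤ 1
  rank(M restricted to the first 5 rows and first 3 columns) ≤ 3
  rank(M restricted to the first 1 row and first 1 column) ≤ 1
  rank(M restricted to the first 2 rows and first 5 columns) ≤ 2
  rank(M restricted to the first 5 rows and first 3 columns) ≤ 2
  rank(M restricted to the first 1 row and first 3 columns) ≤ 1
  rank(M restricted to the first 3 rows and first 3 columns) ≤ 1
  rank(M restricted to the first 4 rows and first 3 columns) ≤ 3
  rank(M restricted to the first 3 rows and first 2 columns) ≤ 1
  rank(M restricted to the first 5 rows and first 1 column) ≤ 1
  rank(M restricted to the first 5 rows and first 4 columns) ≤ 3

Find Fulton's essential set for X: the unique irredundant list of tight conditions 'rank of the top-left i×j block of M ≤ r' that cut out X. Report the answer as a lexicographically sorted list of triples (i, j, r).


Computing R[i][j] = min implied NW-rank bound (n=6, 13 conditions):

  row 1: 1 | 1 | 1 | 1 | 1 | 1
  row 2: 1 | 1 | 1 | 2 | 2 | 2
  row 3: 1 | 1 | 1 | 2 | 3 | 3
  row 4: 1 | 2 | 2 | 3 | 4 | 4
  row 5: 1 | 2 | 2 | 3 | 4 | 5
  row 6: 1 | 2 | 3 | 4 | 5 | 6

the unique w with this rank table is (1, 4, 5, 2, 6, 3).

ℓ(w)=5; the 2 essential cells (i,j,r):

[(3, 3, 1), (5, 3, 2)]


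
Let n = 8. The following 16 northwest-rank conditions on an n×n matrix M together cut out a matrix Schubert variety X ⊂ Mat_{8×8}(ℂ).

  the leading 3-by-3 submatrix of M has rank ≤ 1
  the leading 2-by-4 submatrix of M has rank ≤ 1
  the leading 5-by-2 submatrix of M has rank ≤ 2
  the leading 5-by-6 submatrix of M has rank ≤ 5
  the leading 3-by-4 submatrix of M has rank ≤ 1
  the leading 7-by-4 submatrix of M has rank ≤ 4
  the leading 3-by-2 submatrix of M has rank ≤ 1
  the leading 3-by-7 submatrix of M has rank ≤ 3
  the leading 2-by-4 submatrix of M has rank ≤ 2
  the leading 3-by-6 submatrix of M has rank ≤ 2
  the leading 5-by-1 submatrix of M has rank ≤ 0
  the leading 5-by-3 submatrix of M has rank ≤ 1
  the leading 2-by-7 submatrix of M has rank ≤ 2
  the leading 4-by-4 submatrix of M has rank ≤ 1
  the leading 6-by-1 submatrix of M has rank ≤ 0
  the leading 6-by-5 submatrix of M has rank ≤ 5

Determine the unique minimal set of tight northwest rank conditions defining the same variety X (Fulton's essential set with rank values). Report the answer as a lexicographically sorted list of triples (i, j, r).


Recovering R(i,j) via the rank-extension bound from the 16 conditions:

  0 1 1 1 1 1 1 1
  0 1 1 1 2 2 2 2
  0 1 1 1 2 2 3 3
  0 1 1 1 2 3 4 4
  0 1 1 2 3 4 5 5
  0 1 2 3 4 5 6 6
  1 2 3 4 5 6 7 7
  1 2 3 4 5 6 7 8

giving w = (2, 5, 7, 6, 4, 3, 1, 8) via Δ²R.

ℓ(w)=14; the 4 essential cells (i,j,r):

[(3, 6, 2), (4, 4, 1), (5, 3, 1), (6, 1, 0)]


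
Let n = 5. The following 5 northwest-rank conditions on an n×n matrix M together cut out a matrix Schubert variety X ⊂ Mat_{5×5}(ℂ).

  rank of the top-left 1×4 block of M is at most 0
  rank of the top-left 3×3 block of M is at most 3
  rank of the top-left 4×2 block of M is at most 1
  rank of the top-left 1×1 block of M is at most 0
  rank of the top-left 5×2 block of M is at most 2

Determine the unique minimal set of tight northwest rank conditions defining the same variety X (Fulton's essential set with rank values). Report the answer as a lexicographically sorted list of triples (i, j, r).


Rank table r_w(5×5) implied by the 5 constraints:

  i=1: 0 0 0 0 1
  i=2: 1 1 1 1 2
  i=3: 1 1 2 2 3
  i=4: 1 1 2 3 4
  i=5: 1 2 3 4 5

second differences of R give the permutation w = (5, 1, 3, 4, 2).

|D(w)|=6, |Ess(w)|=2:

[(1, 4, 0), (4, 2, 1)]


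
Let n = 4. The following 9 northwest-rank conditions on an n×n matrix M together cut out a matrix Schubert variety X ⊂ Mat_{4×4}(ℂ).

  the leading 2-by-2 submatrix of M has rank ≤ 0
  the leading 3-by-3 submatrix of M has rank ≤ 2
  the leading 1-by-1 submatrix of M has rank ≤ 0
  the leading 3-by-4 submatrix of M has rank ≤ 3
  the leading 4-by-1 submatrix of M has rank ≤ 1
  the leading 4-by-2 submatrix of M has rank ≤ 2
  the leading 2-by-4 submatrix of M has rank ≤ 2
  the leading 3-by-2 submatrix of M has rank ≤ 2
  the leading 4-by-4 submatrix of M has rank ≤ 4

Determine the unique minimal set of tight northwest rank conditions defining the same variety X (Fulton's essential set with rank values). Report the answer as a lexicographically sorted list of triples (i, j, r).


Computing R[i][j] = min implied NW-rank bound (n=4, 9 conditions):

  R[1]: 0  0  1  1
  R[2]: 0  0  1  2
  R[3]: 1  1  2  3
  R[4]: 1  2  3  4

hence w(1..4) = (3, 4, 1, 2).

Rothe diagram D(w) (4 cells), 1 SE-corner (essential condition):

[(2, 2, 0)]


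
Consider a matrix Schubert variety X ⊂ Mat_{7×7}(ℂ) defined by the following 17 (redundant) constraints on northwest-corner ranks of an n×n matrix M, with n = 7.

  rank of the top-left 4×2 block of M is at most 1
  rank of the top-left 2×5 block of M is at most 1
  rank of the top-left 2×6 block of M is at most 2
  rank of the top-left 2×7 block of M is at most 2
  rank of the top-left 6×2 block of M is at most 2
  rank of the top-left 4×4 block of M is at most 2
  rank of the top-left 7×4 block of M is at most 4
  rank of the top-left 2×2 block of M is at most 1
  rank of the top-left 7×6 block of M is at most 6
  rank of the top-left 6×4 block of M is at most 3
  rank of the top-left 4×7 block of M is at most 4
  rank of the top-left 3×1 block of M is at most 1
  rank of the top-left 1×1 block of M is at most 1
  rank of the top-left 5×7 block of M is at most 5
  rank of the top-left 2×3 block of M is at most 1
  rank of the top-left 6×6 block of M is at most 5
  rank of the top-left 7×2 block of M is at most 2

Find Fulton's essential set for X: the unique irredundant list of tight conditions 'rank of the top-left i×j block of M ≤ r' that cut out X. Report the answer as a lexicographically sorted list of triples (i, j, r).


Recovering R(i,j) via the rank-extension bound from the 17 conditions:

  R[1]: 1, 1, 1, 1, 1, 1, 1
  R[2]: 1, 1, 1, 1, 1, 2, 2
  R[3]: 1, 1, 2, 2, 2, 3, 3
  R[4]: 1, 1, 2, 2, 3, 4, 4
  R[5]: 1, 2, 3, 3, 4, 5, 5
  R[6]: 1, 2, 3, 3, 4, 5, 6
  R[7]: 1, 2, 3, 4, 5, 6, 7

hence w(1..7) = (1, 6, 3, 5, 2, 7, 4).

ℓ(w)=8; the 4 essential cells (i,j,r):

[(2, 5, 1), (4, 2, 1), (4, 4, 2), (6, 4, 3)]


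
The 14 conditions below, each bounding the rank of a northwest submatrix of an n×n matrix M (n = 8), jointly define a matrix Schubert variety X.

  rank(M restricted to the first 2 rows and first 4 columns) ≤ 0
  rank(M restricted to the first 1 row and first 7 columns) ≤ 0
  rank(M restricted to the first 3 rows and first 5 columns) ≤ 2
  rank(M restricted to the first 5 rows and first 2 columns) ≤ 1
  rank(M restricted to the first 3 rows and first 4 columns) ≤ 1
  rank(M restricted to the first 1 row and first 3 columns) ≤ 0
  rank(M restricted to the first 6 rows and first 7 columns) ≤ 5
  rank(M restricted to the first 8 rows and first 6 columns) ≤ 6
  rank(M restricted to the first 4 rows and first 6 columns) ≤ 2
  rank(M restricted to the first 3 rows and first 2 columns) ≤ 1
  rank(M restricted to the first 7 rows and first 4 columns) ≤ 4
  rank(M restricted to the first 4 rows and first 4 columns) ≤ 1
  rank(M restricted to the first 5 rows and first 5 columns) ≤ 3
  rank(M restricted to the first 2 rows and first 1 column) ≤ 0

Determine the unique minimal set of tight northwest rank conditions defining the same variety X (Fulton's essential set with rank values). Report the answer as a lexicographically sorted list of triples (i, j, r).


Computing R[i][j] = min implied NW-rank bound (n=8, 14 conditions):

  i=1: 0, 0, 0, 0, 0, 0, 0, 1
  i=2: 0, 0, 0, 0, 1, 1, 1, 2
  i=3: 1, 1, 1, 1, 2, 2, 2, 3
  i=4: 1, 1, 1, 1, 2, 2, 3, 4
  i=5: 1, 1, 2, 2, 3, 3, 4, 5
  i=6: 1, 2, 3, 3, 4, 4, 5, 6
  i=7: 1, 2, 3, 4, 5, 5, 6, 7
  i=8: 1, 2, 3, 4, 5, 6, 7, 8

so w = (8, 5, 1, 7, 3, 2, 4, 6).

|D(w)|=16, |Ess(w)|=5:

[(1, 7, 0), (2, 4, 0), (4, 4, 1), (4, 6, 2), (5, 2, 1)]


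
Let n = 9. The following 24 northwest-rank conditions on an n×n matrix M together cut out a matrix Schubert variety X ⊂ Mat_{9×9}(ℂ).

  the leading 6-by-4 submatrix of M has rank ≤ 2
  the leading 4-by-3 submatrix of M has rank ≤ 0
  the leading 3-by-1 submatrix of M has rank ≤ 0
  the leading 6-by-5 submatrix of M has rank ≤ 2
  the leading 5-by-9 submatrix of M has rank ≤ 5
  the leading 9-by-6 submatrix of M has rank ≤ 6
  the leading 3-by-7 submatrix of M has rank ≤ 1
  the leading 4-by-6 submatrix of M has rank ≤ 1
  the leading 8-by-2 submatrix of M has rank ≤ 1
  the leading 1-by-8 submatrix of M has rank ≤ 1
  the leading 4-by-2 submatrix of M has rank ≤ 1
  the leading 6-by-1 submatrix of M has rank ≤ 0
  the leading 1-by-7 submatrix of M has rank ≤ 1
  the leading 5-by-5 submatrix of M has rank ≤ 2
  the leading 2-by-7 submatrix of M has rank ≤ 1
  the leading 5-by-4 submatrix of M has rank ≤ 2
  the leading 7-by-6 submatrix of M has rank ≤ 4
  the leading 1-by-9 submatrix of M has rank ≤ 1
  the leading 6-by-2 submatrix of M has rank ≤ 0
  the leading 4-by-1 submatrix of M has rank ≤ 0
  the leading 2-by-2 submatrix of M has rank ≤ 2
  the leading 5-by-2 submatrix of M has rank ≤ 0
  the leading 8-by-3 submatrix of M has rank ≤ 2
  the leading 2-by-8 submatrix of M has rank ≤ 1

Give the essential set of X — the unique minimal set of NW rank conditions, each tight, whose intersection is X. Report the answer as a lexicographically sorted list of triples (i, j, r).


Propagating the 24 rank bounds to every northwest block:

  R[1]: 0, 0, 0, 1, 1, 1, 1, 1, 1
  R[2]: 0, 0, 0, 1, 1, 1, 1, 1, 2
  R[3]: 0, 0, 0, 1, 1, 1, 1, 2, 3
  R[4]: 0, 0, 0, 1, 1, 1, 2, 3, 4
  R[5]: 0, 0, 1, 2, 2, 2, 3, 4, 5
  R[6]: 0, 0, 1, 2, 2, 3, 4, 5, 6
  R[7]: 1, 1, 2, 3, 3, 4, 5, 6, 7
  R[8]: 1, 1, 2, 3, 4, 5, 6, 7, 8
  R[9]: 1, 2, 3, 4, 5, 6, 7, 8, 9

second differences of R give the permutation w = (4, 9, 8, 7, 3, 6, 1, 5, 2).

7 SE-corners of the 27-cell Rothe diagram give Ess(w):

[(2, 8, 1), (3, 7, 1), (4, 3, 0), (4, 6, 1), (6, 2, 0), (6, 5, 2), (8, 2, 1)]


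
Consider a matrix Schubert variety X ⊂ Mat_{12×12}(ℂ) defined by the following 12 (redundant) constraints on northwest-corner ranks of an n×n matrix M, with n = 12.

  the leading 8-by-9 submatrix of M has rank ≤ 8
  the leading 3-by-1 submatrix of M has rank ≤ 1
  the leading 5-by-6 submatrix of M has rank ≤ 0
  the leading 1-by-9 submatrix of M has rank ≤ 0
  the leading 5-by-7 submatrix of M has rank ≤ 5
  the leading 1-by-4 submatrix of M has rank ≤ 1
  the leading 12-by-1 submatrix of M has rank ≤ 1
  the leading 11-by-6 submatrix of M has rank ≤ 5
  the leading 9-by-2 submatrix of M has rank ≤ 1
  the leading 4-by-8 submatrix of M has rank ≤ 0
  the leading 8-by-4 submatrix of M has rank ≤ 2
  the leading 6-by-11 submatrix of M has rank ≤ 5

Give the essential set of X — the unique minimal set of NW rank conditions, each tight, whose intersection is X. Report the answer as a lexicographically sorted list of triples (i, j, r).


Reconstructing r_w from the 12 given conditions:

  0  0  0  0  0  0  0  0  0  1  1  1
  0  0  0  0  0  0  0  0  1  2  2  2
  0  0  0  0  0  0  0  0  1  2  3  3
  0  0  0  0  0  0  0  0  1  2  3  4
  0  0  0  0  0  0  1  1  2  3  4  5
  1  1  1  1  1  1  2  2  3  4  5  6
  1  1  2  2  2  2  3  3  4  5  6  7
  1  1  2  2  3  3  4  4  5  6  7  8
  1  1  2  3  4  4  5  5  6  7  8  9
  1  2  3  4  5  5  6  6  7  8  9  10
  1  2  3  4  5  5  6  7  8  9  10  11
  1  2  3  4  5  6  7  8  9  10  11  12

hence w(1..12) = (10, 9, 11, 12, 7, 1, 3, 5, 4, 2, 8, 6).

ℓ(w)=44; the 6 essential cells (i,j,r):

[(1, 9, 0), (4, 8, 0), (5, 6, 0), (8, 4, 2), (9, 2, 1), (11, 6, 5)]


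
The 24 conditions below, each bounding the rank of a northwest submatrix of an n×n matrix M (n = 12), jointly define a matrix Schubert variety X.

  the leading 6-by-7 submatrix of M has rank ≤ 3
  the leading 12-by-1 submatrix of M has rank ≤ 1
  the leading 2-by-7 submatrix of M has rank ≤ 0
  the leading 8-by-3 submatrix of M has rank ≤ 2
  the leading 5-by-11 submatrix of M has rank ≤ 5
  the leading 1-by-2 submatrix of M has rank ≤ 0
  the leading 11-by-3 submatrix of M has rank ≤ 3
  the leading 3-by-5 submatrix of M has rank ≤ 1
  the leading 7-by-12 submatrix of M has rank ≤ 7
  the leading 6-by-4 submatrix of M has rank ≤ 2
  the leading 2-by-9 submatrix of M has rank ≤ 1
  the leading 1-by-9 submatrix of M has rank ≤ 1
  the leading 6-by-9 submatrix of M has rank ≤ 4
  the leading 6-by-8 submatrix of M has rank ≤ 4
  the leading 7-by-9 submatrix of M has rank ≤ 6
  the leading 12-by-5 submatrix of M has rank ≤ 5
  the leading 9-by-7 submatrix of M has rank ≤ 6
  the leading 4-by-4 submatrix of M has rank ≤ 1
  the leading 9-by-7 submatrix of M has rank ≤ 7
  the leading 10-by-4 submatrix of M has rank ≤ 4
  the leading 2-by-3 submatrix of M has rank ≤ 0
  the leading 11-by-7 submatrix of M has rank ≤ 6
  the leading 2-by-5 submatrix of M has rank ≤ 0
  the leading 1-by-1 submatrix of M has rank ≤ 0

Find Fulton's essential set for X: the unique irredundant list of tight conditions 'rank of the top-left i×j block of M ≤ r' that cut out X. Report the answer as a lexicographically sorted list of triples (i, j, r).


Reconstructing r_w from the 24 given conditions:

  i=1: 0 | 0 | 0 | 0 | 0 | 0 | 0 | 1 | 1 | 1 | 1 | 1
  i=2: 0 | 0 | 0 | 0 | 0 | 0 | 0 | 1 | 1 | 2 | 2 | 2
  i=3: 1 | 1 | 1 | 1 | 1 | 1 | 1 | 2 | 2 | 3 | 3 | 3
  i=4: 1 | 1 | 1 | 1 | 2 | 2 | 2 | 3 | 3 | 4 | 4 | 4
  i=5: 1 | 2 | 2 | 2 | 3 | 3 | 3 | 4 | 4 | 5 | 5 | 5
  i=6: 1 | 2 | 2 | 2 | 3 | 3 | 3 | 4 | 4 | 5 | 6 | 6
  i=7: 1 | 2 | 2 | 3 | 4 | 4 | 4 | 5 | 5 | 6 | 7 | 7
  i=8: 1 | 2 | 2 | 3 | 4 | 5 | 5 | 6 | 6 | 7 | 8 | 8
  i=9: 1 | 2 | 3 | 4 | 5 | 6 | 6 | 7 | 7 | 8 | 9 | 9
  i=10: 1 | 2 | 3 | 4 | 5 | 6 | 6 | 7 | 8 | 9 | 10 | 10
  i=11: 1 | 2 | 3 | 4 | 5 | 6 | 6 | 7 | 8 | 9 | 10 | 11
  i=12: 1 | 2 | 3 | 4 | 5 | 6 | 7 | 8 | 9 | 10 | 11 | 12

reading off 1-entries of Δ²R: w = (8, 10, 1, 5, 2, 11, 4, 6, 3, 9, 12, 7).

|D(w)|=27, |Ess(w)|=8:

[(2, 7, 0), (2, 9, 1), (4, 4, 1), (6, 4, 2), (6, 7, 3), (6, 9, 4), (8, 3, 2), (11, 7, 6)]


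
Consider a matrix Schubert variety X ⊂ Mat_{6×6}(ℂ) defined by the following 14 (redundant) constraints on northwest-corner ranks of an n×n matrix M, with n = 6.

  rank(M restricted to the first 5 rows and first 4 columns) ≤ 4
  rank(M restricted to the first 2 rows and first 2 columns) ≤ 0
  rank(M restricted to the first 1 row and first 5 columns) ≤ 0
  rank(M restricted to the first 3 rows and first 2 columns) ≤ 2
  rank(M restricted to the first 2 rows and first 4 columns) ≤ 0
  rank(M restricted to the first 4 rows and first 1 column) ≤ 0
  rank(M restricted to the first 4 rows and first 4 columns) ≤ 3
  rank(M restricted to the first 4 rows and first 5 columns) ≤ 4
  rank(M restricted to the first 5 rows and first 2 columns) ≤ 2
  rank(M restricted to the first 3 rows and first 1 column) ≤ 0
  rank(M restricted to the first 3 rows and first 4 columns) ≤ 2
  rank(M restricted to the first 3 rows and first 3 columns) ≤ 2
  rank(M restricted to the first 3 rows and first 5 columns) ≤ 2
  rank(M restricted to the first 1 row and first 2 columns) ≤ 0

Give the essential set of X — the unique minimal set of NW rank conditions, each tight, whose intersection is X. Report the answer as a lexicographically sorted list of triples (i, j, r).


Rank table r_w(6×6) implied by the 14 constraints:

  0  0  0  0  0  1
  0  0  0  0  1  2
  0  1  1  1  2  3
  0  1  2  2  3  4
  1  2  3  3  4  5
  1  2  3  4  5  6

reading off 1-entries of Δ²R: w = (6, 5, 2, 3, 1, 4).

D(w) has 11 cells with 3 SE-corners; essential set:

[(1, 5, 0), (2, 4, 0), (4, 1, 0)]


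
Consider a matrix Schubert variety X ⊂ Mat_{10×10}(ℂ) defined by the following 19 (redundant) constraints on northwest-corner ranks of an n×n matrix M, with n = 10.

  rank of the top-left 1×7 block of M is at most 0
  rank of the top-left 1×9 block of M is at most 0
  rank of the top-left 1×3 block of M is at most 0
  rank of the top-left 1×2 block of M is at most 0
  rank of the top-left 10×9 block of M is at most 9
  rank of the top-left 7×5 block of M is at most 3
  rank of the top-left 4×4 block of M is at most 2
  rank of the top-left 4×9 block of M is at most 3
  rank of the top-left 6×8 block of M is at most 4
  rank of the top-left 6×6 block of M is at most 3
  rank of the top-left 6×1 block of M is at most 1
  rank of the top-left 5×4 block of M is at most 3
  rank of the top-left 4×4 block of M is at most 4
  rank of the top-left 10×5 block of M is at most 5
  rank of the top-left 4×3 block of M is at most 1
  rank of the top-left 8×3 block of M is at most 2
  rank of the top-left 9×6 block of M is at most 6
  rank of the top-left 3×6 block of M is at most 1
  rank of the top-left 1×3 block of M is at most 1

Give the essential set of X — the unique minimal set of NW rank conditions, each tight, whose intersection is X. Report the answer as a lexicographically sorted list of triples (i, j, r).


Reconstructing r_w from the 19 given conditions:

  row 1: 0  0  0  0  0  0  0  0  0  1
  row 2: 1  1  1  1  1  1  1  1  1  2
  row 3: 1  1  1  1  1  1  2  2  2  3
  row 4: 1  1  1  2  2  2  3  3  3  4
  row 5: 1  2  2  3  3  3  4  4  4  5
  row 6: 1  2  2  3  3  3  4  4  5  6
  row 7: 1  2  2  3  3  4  5  5  6  7
  row 8: 1  2  2  3  4  5  6  6  7  8
  row 9: 1  2  3  4  5  6  7  7  8  9
  row 10: 1  2  3  4  5  6  7  8  9  10

reading off 1-entries of Δ²R: w = (10, 1, 7, 4, 2, 9, 6, 5, 3, 8).

Rothe diagram D(w) (23 cells), 7 SE-corners (essential conditions):

[(1, 9, 0), (3, 6, 1), (4, 3, 1), (6, 6, 3), (6, 8, 4), (7, 5, 3), (8, 3, 2)]


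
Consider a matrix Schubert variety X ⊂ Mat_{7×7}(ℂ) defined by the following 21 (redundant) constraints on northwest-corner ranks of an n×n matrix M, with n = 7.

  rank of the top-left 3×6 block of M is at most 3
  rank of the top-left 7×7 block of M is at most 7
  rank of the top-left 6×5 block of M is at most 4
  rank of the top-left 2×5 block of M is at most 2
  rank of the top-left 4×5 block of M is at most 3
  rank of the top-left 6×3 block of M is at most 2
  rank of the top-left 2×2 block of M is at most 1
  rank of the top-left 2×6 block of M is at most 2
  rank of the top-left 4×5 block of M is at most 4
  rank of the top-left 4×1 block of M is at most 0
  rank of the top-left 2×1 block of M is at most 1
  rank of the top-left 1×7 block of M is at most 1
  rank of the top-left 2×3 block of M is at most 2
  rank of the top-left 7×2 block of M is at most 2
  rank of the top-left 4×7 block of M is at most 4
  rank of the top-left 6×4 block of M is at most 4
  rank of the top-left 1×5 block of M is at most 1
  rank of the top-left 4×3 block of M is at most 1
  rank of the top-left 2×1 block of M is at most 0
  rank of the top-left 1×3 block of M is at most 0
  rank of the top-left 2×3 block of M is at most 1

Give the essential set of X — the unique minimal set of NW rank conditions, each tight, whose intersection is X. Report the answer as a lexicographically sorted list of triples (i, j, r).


Reconstructing r_w from the 21 given conditions:

  i=1: 0, 0, 0, 1, 1, 1, 1
  i=2: 0, 1, 1, 2, 2, 2, 2
  i=3: 0, 1, 1, 2, 3, 3, 3
  i=4: 0, 1, 1, 2, 3, 4, 4
  i=5: 1, 2, 2, 3, 4, 5, 5
  i=6: 1, 2, 2, 3, 4, 5, 6
  i=7: 1, 2, 3, 4, 5, 6, 7

second differences of R give the permutation w = (4, 2, 5, 6, 1, 7, 3).

Rothe diagram D(w) (9 cells), 4 SE-corners (essential conditions):

[(1, 3, 0), (4, 1, 0), (4, 3, 1), (6, 3, 2)]


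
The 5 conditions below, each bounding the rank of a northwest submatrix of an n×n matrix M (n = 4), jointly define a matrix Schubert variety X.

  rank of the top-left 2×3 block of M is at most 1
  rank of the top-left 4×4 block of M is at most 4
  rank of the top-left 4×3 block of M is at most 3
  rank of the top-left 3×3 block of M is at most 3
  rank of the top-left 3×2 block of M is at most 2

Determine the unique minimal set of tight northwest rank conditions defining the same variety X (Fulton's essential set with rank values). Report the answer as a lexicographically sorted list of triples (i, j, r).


Reconstructing r_w from the 5 given conditions:

  1 | 1 | 1 | 1
  1 | 1 | 1 | 2
  1 | 2 | 2 | 3
  1 | 2 | 3 | 4

the unique w with this rank table is (1, 4, 2, 3).

ℓ(w)=2; the 1 essential cell (i,j,r):

[(2, 3, 1)]


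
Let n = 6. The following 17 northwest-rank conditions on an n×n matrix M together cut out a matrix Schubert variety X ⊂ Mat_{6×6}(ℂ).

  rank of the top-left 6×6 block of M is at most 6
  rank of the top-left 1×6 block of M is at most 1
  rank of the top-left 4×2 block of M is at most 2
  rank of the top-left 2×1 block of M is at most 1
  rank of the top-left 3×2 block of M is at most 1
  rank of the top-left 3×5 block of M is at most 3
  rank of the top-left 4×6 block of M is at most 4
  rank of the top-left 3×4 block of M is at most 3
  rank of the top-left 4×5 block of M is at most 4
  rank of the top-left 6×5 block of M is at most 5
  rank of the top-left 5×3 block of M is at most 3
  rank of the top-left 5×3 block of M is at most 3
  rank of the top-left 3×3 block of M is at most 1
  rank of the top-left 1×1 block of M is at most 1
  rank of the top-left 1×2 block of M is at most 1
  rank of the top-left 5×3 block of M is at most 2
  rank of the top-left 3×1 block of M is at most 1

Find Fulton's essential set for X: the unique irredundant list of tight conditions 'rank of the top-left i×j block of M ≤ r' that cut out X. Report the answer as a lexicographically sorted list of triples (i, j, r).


Propagating the 17 rank bounds to every northwest block:

  i=1: 1  1  1  1  1  1
  i=2: 1  1  1  2  2  2
  i=3: 1  1  1  2  3  3
  i=4: 1  2  2  3  4  4
  i=5: 1  2  2  3  4  5
  i=6: 1  2  3  4  5  6

the unique w with this rank table is (1, 4, 5, 2, 6, 3).

D(w) has 5 cells with 2 SE-corners; essential set:

[(3, 3, 1), (5, 3, 2)]


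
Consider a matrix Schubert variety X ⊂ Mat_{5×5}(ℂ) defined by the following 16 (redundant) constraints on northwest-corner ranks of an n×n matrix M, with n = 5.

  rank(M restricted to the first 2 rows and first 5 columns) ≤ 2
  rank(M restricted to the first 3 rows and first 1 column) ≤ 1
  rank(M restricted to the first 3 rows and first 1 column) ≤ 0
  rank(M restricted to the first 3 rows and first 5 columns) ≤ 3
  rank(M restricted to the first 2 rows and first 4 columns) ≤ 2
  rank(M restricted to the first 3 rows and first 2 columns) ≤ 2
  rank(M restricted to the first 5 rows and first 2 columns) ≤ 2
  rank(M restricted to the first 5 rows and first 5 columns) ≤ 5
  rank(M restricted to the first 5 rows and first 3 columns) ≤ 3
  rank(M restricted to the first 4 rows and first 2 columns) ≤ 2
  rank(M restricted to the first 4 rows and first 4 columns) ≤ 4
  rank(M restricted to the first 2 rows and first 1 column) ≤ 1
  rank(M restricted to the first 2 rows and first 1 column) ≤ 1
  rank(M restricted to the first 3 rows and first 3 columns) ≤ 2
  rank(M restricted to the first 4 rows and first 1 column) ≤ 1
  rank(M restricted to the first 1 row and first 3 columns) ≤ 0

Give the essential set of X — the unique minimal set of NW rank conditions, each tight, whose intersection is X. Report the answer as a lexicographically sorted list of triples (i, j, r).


Propagating the 16 rank bounds to every northwest block:

  i=1: 0  0  0  1  1
  i=2: 0  1  1  2  2
  i=3: 0  1  2  3  3
  i=4: 1  2  3  4  4
  i=5: 1  2  3  4  5

reading off 1-entries of Δ²R: w = (4, 2, 3, 1, 5).

|D(w)|=5, |Ess(w)|=2:

[(1, 3, 0), (3, 1, 0)]


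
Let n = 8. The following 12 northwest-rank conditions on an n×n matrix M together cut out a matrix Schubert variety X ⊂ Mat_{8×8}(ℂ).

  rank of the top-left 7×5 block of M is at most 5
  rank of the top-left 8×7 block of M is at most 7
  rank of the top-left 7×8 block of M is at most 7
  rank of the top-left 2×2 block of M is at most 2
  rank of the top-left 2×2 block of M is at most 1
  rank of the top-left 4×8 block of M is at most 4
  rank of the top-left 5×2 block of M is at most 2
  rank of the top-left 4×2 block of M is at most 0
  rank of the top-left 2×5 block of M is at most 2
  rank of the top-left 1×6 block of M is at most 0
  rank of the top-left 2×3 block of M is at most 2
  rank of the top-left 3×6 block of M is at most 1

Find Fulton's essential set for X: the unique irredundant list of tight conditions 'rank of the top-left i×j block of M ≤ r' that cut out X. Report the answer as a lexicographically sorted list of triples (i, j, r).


Recovering R(i,j) via the rank-extension bound from the 12 conditions:

  0 0 0 0 0 0 1 1
  0 0 1 1 1 1 2 2
  0 0 1 1 1 1 2 3
  0 0 1 2 2 2 3 4
  1 1 2 3 3 3 4 5
  1 2 3 4 4 4 5 6
  1 2 3 4 5 5 6 7
  1 2 3 4 5 6 7 8

reading off 1-entries of Δ²R: w = (7, 3, 8, 4, 1, 2, 5, 6).

3 SE-corners of the 15-cell Rothe diagram give Ess(w):

[(1, 6, 0), (3, 6, 1), (4, 2, 0)]


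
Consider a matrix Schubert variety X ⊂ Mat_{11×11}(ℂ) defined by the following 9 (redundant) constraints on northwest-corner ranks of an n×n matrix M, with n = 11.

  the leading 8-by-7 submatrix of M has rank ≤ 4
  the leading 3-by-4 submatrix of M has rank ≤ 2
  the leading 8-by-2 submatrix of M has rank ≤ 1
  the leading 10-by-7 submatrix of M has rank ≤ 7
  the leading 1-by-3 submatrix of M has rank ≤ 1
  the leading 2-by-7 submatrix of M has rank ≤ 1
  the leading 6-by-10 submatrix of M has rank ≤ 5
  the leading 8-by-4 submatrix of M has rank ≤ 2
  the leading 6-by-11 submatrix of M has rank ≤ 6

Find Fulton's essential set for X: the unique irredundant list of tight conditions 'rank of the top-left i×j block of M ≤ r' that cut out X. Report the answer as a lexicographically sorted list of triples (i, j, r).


Computing R[i][j] = min implied NW-rank bound (n=11, 9 conditions):

  R[1]: 1, 1, 1, 1, 1, 1, 1, 1, 1, 1, 1
  R[2]: 1, 1, 1, 1, 1, 1, 1, 2, 2, 2, 2
  R[3]: 1, 1, 2, 2, 2, 2, 2, 3, 3, 3, 3
  R[4]: 1, 1, 2, 2, 3, 3, 3, 4, 4, 4, 4
  R[5]: 1, 1, 2, 2, 3, 4, 4, 5, 5, 5, 5
  R[6]: 1, 1, 2, 2, 3, 4, 4, 5, 5, 5, 6
  R[7]: 1, 1, 2, 2, 3, 4, 4, 5, 6, 6, 7
  R[8]: 1, 1, 2, 2, 3, 4, 4, 5, 6, 7, 8
  R[9]: 1, 2, 3, 3, 4, 5, 5, 6, 7, 8, 9
  R[10]: 1, 2, 3, 4, 5, 6, 6, 7, 8, 9, 10
  R[11]: 1, 2, 3, 4, 5, 6, 7, 8, 9, 10, 11

so w = (1, 8, 3, 5, 6, 11, 9, 10, 2, 4, 7).

ℓ(w)=22; the 5 essential cells (i,j,r):

[(2, 7, 1), (6, 10, 5), (8, 2, 1), (8, 4, 2), (8, 7, 4)]


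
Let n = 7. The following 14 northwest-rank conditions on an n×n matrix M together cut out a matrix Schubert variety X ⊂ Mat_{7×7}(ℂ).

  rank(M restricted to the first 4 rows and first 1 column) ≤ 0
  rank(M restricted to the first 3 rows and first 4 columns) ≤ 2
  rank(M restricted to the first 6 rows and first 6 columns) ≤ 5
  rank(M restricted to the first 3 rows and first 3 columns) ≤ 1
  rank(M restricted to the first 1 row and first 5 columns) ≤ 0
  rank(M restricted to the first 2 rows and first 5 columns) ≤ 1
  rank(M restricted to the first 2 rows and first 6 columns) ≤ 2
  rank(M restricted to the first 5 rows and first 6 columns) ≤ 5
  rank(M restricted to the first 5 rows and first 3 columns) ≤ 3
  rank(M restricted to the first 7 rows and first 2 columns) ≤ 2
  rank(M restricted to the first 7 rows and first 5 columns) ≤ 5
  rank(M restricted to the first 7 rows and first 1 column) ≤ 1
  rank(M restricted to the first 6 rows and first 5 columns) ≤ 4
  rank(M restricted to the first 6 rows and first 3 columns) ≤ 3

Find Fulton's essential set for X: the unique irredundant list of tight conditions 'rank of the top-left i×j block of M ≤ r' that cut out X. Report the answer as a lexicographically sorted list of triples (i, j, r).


Propagating the 14 rank bounds to every northwest block:

  row 1: 0  0  0  0  0  1  1
  row 2: 0  1  1  1  1  2  2
  row 3: 0  1  1  2  2  3  3
  row 4: 0  1  2  3  3  4  4
  row 5: 1  2  3  4  4  5  5
  row 6: 1  2  3  4  4  5  6
  row 7: 1  2  3  4  5  6  7

the unique w with this rank table is (6, 2, 4, 3, 1, 7, 5).

ℓ(w)=10; the 4 essential cells (i,j,r):

[(1, 5, 0), (3, 3, 1), (4, 1, 0), (6, 5, 4)]


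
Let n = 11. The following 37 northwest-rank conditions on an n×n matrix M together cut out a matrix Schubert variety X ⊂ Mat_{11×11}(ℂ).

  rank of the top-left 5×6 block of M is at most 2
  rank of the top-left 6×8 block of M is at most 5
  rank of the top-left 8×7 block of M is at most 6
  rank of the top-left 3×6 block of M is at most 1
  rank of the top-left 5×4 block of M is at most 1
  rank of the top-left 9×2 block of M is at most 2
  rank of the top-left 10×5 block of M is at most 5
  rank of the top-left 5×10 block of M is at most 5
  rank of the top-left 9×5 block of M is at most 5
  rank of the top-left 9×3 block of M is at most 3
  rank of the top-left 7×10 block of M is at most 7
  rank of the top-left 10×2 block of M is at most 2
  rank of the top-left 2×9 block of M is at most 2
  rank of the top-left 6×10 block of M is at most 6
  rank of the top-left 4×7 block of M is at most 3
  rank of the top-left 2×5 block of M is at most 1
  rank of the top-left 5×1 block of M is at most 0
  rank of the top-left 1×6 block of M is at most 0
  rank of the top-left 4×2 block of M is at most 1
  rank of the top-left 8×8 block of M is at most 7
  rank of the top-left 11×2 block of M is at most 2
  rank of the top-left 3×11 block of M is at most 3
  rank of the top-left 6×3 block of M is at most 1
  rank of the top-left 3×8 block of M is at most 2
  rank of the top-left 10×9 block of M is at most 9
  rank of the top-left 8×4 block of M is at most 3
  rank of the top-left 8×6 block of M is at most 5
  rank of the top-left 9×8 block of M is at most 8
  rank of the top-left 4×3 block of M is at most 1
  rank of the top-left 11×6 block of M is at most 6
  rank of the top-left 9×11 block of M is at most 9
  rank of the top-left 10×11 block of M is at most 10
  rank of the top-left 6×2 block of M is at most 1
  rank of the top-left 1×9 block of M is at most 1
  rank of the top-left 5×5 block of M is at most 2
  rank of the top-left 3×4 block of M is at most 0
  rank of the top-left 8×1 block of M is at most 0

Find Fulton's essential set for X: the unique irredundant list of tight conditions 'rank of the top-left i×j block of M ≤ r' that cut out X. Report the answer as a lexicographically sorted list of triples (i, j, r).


The tightest implied rank at each (i,j), from the 37 conditions:

  i=1: 0  0  0  0  0  0  1  1  1  1  1
  i=2: 0  0  0  0  1  1  2  2  2  2  2
  i=3: 0  0  0  0  1  1  2  2  3  3  3
  i=4: 0  1  1  1  2  2  3  3  4  4  4
  i=5: 0  1  1  1  2  2  3  4  5  5  5
  i=6: 0  1  1  2  3  3  4  5  6  6  6
  i=7: 0  1  2  3  4  4  5  6  7  7  7
  i=8: 0  1  2  3  4  5  6  7  8  8  8
  i=9: 1  2  3  4  5  6  7  8  9  9  9
  i=10: 1  2  3  4  5  6  7  8  9  10  10
  i=11: 1  2  3  4  5  6  7  8  9  10  11

the unique w with this rank table is (7, 5, 9, 2, 8, 4, 3, 6, 1, 10, 11).

8 SE-corners of the 25-cell Rothe diagram give Ess(w):

[(1, 6, 0), (3, 4, 0), (3, 6, 1), (3, 8, 2), (5, 4, 1), (5, 6, 2), (6, 3, 1), (8, 1, 0)]


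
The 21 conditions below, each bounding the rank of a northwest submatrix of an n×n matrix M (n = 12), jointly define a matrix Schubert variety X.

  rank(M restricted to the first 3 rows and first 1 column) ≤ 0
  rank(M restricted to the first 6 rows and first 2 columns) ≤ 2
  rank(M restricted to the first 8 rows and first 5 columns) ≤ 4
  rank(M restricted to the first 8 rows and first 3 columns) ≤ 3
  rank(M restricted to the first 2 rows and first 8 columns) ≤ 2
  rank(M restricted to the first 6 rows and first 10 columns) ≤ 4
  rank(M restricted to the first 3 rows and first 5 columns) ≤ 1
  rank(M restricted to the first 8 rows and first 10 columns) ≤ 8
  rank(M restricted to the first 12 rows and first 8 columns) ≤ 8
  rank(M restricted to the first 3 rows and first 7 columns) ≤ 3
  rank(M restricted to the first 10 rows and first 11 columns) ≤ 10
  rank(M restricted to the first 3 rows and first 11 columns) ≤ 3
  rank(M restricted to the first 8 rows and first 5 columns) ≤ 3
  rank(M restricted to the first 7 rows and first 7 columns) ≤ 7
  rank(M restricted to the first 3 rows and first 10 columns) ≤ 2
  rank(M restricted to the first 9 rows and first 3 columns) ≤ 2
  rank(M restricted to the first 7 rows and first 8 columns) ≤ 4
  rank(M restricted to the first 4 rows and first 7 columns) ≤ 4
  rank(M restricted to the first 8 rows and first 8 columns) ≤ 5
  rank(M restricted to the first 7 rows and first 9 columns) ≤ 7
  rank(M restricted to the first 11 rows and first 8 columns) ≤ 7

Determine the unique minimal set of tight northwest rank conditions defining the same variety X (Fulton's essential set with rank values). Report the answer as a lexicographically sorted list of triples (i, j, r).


Propagating the 21 rank bounds to every northwest block:

  i=1: 0 | 1 | 1 | 1 | 1 | 1 | 1 | 1 | 1 | 1 | 1 | 1
  i=2: 0 | 1 | 1 | 1 | 1 | 2 | 2 | 2 | 2 | 2 | 2 | 2
  i=3: 0 | 1 | 1 | 1 | 1 | 2 | 2 | 2 | 2 | 2 | 3 | 3
  i=4: 1 | 2 | 2 | 2 | 2 | 3 | 3 | 3 | 3 | 3 | 4 | 4
  i=5: 1 | 2 | 2 | 3 | 3 | 4 | 4 | 4 | 4 | 4 | 5 | 5
  i=6: 1 | 2 | 2 | 3 | 3 | 4 | 4 | 4 | 4 | 4 | 5 | 6
  i=7: 1 | 2 | 2 | 3 | 3 | 4 | 4 | 4 | 5 | 5 | 6 | 7
  i=8: 1 | 2 | 2 | 3 | 3 | 4 | 5 | 5 | 6 | 6 | 7 | 8
  i=9: 1 | 2 | 2 | 3 | 4 | 5 | 6 | 6 | 7 | 7 | 8 | 9
  i=10: 1 | 2 | 3 | 4 | 5 | 6 | 7 | 7 | 8 | 8 | 9 | 10
  i=11: 1 | 2 | 3 | 4 | 5 | 6 | 7 | 7 | 8 | 9 | 10 | 11
  i=12: 1 | 2 | 3 | 4 | 5 | 6 | 7 | 8 | 9 | 10 | 11 | 12

reading off 1-entries of Δ²R: w = (2, 6, 11, 1, 4, 12, 9, 7, 5, 3, 10, 8).

Rothe diagram D(w) (28 cells), 8 SE-corners (essential conditions):

[(3, 1, 0), (3, 5, 1), (3, 10, 2), (6, 10, 4), (7, 8, 4), (8, 5, 3), (9, 3, 2), (11, 8, 7)]
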